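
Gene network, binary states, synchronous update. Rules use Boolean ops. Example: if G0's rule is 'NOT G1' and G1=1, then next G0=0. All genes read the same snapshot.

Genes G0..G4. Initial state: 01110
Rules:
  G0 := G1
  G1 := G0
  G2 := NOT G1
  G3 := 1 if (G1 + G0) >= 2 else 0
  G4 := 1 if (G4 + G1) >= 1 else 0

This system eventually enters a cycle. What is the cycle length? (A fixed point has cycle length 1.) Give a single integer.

Step 0: 01110
Step 1: G0=G1=1 G1=G0=0 G2=NOT G1=NOT 1=0 G3=(1+0>=2)=0 G4=(0+1>=1)=1 -> 10001
Step 2: G0=G1=0 G1=G0=1 G2=NOT G1=NOT 0=1 G3=(0+1>=2)=0 G4=(1+0>=1)=1 -> 01101
Step 3: G0=G1=1 G1=G0=0 G2=NOT G1=NOT 1=0 G3=(1+0>=2)=0 G4=(1+1>=1)=1 -> 10001
State from step 3 equals state from step 1 -> cycle length 2

Answer: 2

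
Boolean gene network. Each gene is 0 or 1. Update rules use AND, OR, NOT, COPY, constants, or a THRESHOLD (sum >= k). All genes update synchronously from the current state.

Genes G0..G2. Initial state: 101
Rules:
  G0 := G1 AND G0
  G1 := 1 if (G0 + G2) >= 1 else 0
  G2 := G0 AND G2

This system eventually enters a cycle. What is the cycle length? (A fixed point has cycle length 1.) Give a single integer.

Answer: 1

Derivation:
Step 0: 101
Step 1: G0=G1&G0=0&1=0 G1=(1+1>=1)=1 G2=G0&G2=1&1=1 -> 011
Step 2: G0=G1&G0=1&0=0 G1=(0+1>=1)=1 G2=G0&G2=0&1=0 -> 010
Step 3: G0=G1&G0=1&0=0 G1=(0+0>=1)=0 G2=G0&G2=0&0=0 -> 000
Step 4: G0=G1&G0=0&0=0 G1=(0+0>=1)=0 G2=G0&G2=0&0=0 -> 000
State from step 4 equals state from step 3 -> cycle length 1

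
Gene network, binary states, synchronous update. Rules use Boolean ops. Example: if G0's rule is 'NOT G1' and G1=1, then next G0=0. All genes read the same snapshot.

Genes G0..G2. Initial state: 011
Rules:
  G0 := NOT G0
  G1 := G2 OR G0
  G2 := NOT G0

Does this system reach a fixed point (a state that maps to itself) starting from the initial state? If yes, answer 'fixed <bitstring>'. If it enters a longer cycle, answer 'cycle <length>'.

Answer: cycle 2

Derivation:
Step 0: 011
Step 1: G0=NOT G0=NOT 0=1 G1=G2|G0=1|0=1 G2=NOT G0=NOT 0=1 -> 111
Step 2: G0=NOT G0=NOT 1=0 G1=G2|G0=1|1=1 G2=NOT G0=NOT 1=0 -> 010
Step 3: G0=NOT G0=NOT 0=1 G1=G2|G0=0|0=0 G2=NOT G0=NOT 0=1 -> 101
Step 4: G0=NOT G0=NOT 1=0 G1=G2|G0=1|1=1 G2=NOT G0=NOT 1=0 -> 010
Cycle of length 2 starting at step 2 -> no fixed point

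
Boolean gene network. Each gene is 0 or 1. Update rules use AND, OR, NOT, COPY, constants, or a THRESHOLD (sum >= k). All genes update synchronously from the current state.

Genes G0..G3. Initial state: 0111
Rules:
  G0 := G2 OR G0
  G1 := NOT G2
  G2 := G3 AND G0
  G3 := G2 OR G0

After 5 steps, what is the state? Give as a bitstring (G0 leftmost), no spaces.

Step 1: G0=G2|G0=1|0=1 G1=NOT G2=NOT 1=0 G2=G3&G0=1&0=0 G3=G2|G0=1|0=1 -> 1001
Step 2: G0=G2|G0=0|1=1 G1=NOT G2=NOT 0=1 G2=G3&G0=1&1=1 G3=G2|G0=0|1=1 -> 1111
Step 3: G0=G2|G0=1|1=1 G1=NOT G2=NOT 1=0 G2=G3&G0=1&1=1 G3=G2|G0=1|1=1 -> 1011
Step 4: G0=G2|G0=1|1=1 G1=NOT G2=NOT 1=0 G2=G3&G0=1&1=1 G3=G2|G0=1|1=1 -> 1011
Step 5: G0=G2|G0=1|1=1 G1=NOT G2=NOT 1=0 G2=G3&G0=1&1=1 G3=G2|G0=1|1=1 -> 1011

1011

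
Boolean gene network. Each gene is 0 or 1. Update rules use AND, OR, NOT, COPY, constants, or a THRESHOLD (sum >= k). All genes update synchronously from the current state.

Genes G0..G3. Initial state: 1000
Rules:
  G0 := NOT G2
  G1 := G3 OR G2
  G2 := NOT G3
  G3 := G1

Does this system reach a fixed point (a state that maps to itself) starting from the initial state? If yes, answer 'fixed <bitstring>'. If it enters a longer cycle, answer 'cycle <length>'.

Answer: fixed 1101

Derivation:
Step 0: 1000
Step 1: G0=NOT G2=NOT 0=1 G1=G3|G2=0|0=0 G2=NOT G3=NOT 0=1 G3=G1=0 -> 1010
Step 2: G0=NOT G2=NOT 1=0 G1=G3|G2=0|1=1 G2=NOT G3=NOT 0=1 G3=G1=0 -> 0110
Step 3: G0=NOT G2=NOT 1=0 G1=G3|G2=0|1=1 G2=NOT G3=NOT 0=1 G3=G1=1 -> 0111
Step 4: G0=NOT G2=NOT 1=0 G1=G3|G2=1|1=1 G2=NOT G3=NOT 1=0 G3=G1=1 -> 0101
Step 5: G0=NOT G2=NOT 0=1 G1=G3|G2=1|0=1 G2=NOT G3=NOT 1=0 G3=G1=1 -> 1101
Step 6: G0=NOT G2=NOT 0=1 G1=G3|G2=1|0=1 G2=NOT G3=NOT 1=0 G3=G1=1 -> 1101
Fixed point reached at step 5: 1101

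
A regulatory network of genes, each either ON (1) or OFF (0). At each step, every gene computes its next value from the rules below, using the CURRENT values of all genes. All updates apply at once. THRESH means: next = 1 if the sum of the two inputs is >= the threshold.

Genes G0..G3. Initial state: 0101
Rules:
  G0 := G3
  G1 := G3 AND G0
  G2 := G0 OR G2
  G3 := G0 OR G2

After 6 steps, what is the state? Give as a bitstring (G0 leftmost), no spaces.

Step 1: G0=G3=1 G1=G3&G0=1&0=0 G2=G0|G2=0|0=0 G3=G0|G2=0|0=0 -> 1000
Step 2: G0=G3=0 G1=G3&G0=0&1=0 G2=G0|G2=1|0=1 G3=G0|G2=1|0=1 -> 0011
Step 3: G0=G3=1 G1=G3&G0=1&0=0 G2=G0|G2=0|1=1 G3=G0|G2=0|1=1 -> 1011
Step 4: G0=G3=1 G1=G3&G0=1&1=1 G2=G0|G2=1|1=1 G3=G0|G2=1|1=1 -> 1111
Step 5: G0=G3=1 G1=G3&G0=1&1=1 G2=G0|G2=1|1=1 G3=G0|G2=1|1=1 -> 1111
Step 6: G0=G3=1 G1=G3&G0=1&1=1 G2=G0|G2=1|1=1 G3=G0|G2=1|1=1 -> 1111

1111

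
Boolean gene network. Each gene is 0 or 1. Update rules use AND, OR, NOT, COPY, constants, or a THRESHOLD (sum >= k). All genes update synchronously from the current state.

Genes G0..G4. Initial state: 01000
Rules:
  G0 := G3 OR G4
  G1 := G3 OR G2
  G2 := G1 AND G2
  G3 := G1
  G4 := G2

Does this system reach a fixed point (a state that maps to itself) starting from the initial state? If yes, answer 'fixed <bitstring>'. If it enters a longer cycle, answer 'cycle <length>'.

Answer: cycle 2

Derivation:
Step 0: 01000
Step 1: G0=G3|G4=0|0=0 G1=G3|G2=0|0=0 G2=G1&G2=1&0=0 G3=G1=1 G4=G2=0 -> 00010
Step 2: G0=G3|G4=1|0=1 G1=G3|G2=1|0=1 G2=G1&G2=0&0=0 G3=G1=0 G4=G2=0 -> 11000
Step 3: G0=G3|G4=0|0=0 G1=G3|G2=0|0=0 G2=G1&G2=1&0=0 G3=G1=1 G4=G2=0 -> 00010
Cycle of length 2 starting at step 1 -> no fixed point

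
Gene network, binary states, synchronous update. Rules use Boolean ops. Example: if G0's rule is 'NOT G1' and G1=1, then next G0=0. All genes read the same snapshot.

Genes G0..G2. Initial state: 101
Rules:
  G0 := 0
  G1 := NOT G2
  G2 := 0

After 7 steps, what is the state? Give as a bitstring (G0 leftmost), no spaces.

Step 1: G0=0(const) G1=NOT G2=NOT 1=0 G2=0(const) -> 000
Step 2: G0=0(const) G1=NOT G2=NOT 0=1 G2=0(const) -> 010
Step 3: G0=0(const) G1=NOT G2=NOT 0=1 G2=0(const) -> 010
Step 4: G0=0(const) G1=NOT G2=NOT 0=1 G2=0(const) -> 010
Step 5: G0=0(const) G1=NOT G2=NOT 0=1 G2=0(const) -> 010
Step 6: G0=0(const) G1=NOT G2=NOT 0=1 G2=0(const) -> 010
Step 7: G0=0(const) G1=NOT G2=NOT 0=1 G2=0(const) -> 010

010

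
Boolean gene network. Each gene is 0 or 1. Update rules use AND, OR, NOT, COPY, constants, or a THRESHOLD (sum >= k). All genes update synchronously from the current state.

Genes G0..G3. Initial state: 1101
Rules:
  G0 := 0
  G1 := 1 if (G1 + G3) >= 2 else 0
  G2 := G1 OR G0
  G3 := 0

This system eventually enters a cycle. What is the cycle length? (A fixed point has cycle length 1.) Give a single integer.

Answer: 1

Derivation:
Step 0: 1101
Step 1: G0=0(const) G1=(1+1>=2)=1 G2=G1|G0=1|1=1 G3=0(const) -> 0110
Step 2: G0=0(const) G1=(1+0>=2)=0 G2=G1|G0=1|0=1 G3=0(const) -> 0010
Step 3: G0=0(const) G1=(0+0>=2)=0 G2=G1|G0=0|0=0 G3=0(const) -> 0000
Step 4: G0=0(const) G1=(0+0>=2)=0 G2=G1|G0=0|0=0 G3=0(const) -> 0000
State from step 4 equals state from step 3 -> cycle length 1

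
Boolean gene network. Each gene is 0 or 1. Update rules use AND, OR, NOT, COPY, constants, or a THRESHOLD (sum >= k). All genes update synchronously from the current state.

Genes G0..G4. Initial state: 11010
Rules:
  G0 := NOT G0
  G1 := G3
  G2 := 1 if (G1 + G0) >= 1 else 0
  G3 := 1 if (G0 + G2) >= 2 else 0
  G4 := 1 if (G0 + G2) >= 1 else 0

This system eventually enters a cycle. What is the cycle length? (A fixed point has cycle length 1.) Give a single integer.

Step 0: 11010
Step 1: G0=NOT G0=NOT 1=0 G1=G3=1 G2=(1+1>=1)=1 G3=(1+0>=2)=0 G4=(1+0>=1)=1 -> 01101
Step 2: G0=NOT G0=NOT 0=1 G1=G3=0 G2=(1+0>=1)=1 G3=(0+1>=2)=0 G4=(0+1>=1)=1 -> 10101
Step 3: G0=NOT G0=NOT 1=0 G1=G3=0 G2=(0+1>=1)=1 G3=(1+1>=2)=1 G4=(1+1>=1)=1 -> 00111
Step 4: G0=NOT G0=NOT 0=1 G1=G3=1 G2=(0+0>=1)=0 G3=(0+1>=2)=0 G4=(0+1>=1)=1 -> 11001
Step 5: G0=NOT G0=NOT 1=0 G1=G3=0 G2=(1+1>=1)=1 G3=(1+0>=2)=0 G4=(1+0>=1)=1 -> 00101
Step 6: G0=NOT G0=NOT 0=1 G1=G3=0 G2=(0+0>=1)=0 G3=(0+1>=2)=0 G4=(0+1>=1)=1 -> 10001
Step 7: G0=NOT G0=NOT 1=0 G1=G3=0 G2=(0+1>=1)=1 G3=(1+0>=2)=0 G4=(1+0>=1)=1 -> 00101
State from step 7 equals state from step 5 -> cycle length 2

Answer: 2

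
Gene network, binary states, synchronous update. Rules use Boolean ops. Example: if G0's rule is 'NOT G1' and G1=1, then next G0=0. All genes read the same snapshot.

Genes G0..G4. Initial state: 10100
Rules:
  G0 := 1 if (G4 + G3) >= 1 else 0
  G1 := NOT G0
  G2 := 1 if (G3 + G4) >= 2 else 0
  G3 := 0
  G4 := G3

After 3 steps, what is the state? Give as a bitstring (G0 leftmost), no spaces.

Step 1: G0=(0+0>=1)=0 G1=NOT G0=NOT 1=0 G2=(0+0>=2)=0 G3=0(const) G4=G3=0 -> 00000
Step 2: G0=(0+0>=1)=0 G1=NOT G0=NOT 0=1 G2=(0+0>=2)=0 G3=0(const) G4=G3=0 -> 01000
Step 3: G0=(0+0>=1)=0 G1=NOT G0=NOT 0=1 G2=(0+0>=2)=0 G3=0(const) G4=G3=0 -> 01000

01000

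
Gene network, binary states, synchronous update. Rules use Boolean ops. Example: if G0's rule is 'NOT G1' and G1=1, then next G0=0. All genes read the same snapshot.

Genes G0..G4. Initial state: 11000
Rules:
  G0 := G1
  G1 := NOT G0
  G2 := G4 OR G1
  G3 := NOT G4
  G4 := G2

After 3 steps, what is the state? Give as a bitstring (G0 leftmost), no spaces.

Step 1: G0=G1=1 G1=NOT G0=NOT 1=0 G2=G4|G1=0|1=1 G3=NOT G4=NOT 0=1 G4=G2=0 -> 10110
Step 2: G0=G1=0 G1=NOT G0=NOT 1=0 G2=G4|G1=0|0=0 G3=NOT G4=NOT 0=1 G4=G2=1 -> 00011
Step 3: G0=G1=0 G1=NOT G0=NOT 0=1 G2=G4|G1=1|0=1 G3=NOT G4=NOT 1=0 G4=G2=0 -> 01100

01100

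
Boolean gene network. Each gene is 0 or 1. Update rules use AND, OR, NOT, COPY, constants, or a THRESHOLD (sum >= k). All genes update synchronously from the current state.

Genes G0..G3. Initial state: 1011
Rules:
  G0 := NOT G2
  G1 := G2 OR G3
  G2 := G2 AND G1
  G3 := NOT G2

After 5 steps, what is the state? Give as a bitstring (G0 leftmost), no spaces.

Step 1: G0=NOT G2=NOT 1=0 G1=G2|G3=1|1=1 G2=G2&G1=1&0=0 G3=NOT G2=NOT 1=0 -> 0100
Step 2: G0=NOT G2=NOT 0=1 G1=G2|G3=0|0=0 G2=G2&G1=0&1=0 G3=NOT G2=NOT 0=1 -> 1001
Step 3: G0=NOT G2=NOT 0=1 G1=G2|G3=0|1=1 G2=G2&G1=0&0=0 G3=NOT G2=NOT 0=1 -> 1101
Step 4: G0=NOT G2=NOT 0=1 G1=G2|G3=0|1=1 G2=G2&G1=0&1=0 G3=NOT G2=NOT 0=1 -> 1101
Step 5: G0=NOT G2=NOT 0=1 G1=G2|G3=0|1=1 G2=G2&G1=0&1=0 G3=NOT G2=NOT 0=1 -> 1101

1101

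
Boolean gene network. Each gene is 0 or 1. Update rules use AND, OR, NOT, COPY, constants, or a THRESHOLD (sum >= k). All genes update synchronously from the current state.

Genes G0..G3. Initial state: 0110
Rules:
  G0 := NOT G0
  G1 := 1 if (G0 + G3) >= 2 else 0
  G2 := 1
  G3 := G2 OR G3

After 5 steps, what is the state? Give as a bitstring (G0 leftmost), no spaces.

Step 1: G0=NOT G0=NOT 0=1 G1=(0+0>=2)=0 G2=1(const) G3=G2|G3=1|0=1 -> 1011
Step 2: G0=NOT G0=NOT 1=0 G1=(1+1>=2)=1 G2=1(const) G3=G2|G3=1|1=1 -> 0111
Step 3: G0=NOT G0=NOT 0=1 G1=(0+1>=2)=0 G2=1(const) G3=G2|G3=1|1=1 -> 1011
Step 4: G0=NOT G0=NOT 1=0 G1=(1+1>=2)=1 G2=1(const) G3=G2|G3=1|1=1 -> 0111
Step 5: G0=NOT G0=NOT 0=1 G1=(0+1>=2)=0 G2=1(const) G3=G2|G3=1|1=1 -> 1011

1011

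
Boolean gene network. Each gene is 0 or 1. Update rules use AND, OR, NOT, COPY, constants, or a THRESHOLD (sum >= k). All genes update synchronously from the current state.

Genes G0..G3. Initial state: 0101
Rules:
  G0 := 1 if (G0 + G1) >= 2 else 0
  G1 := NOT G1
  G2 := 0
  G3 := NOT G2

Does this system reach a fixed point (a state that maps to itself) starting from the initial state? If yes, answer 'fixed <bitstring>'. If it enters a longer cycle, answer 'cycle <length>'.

Answer: cycle 2

Derivation:
Step 0: 0101
Step 1: G0=(0+1>=2)=0 G1=NOT G1=NOT 1=0 G2=0(const) G3=NOT G2=NOT 0=1 -> 0001
Step 2: G0=(0+0>=2)=0 G1=NOT G1=NOT 0=1 G2=0(const) G3=NOT G2=NOT 0=1 -> 0101
Cycle of length 2 starting at step 0 -> no fixed point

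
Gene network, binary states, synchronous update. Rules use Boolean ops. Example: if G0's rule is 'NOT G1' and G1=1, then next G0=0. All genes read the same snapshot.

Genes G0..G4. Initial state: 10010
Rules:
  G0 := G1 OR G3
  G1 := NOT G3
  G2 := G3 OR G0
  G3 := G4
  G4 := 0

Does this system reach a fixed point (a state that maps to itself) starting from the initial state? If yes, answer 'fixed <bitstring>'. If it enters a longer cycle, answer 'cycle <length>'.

Answer: fixed 11100

Derivation:
Step 0: 10010
Step 1: G0=G1|G3=0|1=1 G1=NOT G3=NOT 1=0 G2=G3|G0=1|1=1 G3=G4=0 G4=0(const) -> 10100
Step 2: G0=G1|G3=0|0=0 G1=NOT G3=NOT 0=1 G2=G3|G0=0|1=1 G3=G4=0 G4=0(const) -> 01100
Step 3: G0=G1|G3=1|0=1 G1=NOT G3=NOT 0=1 G2=G3|G0=0|0=0 G3=G4=0 G4=0(const) -> 11000
Step 4: G0=G1|G3=1|0=1 G1=NOT G3=NOT 0=1 G2=G3|G0=0|1=1 G3=G4=0 G4=0(const) -> 11100
Step 5: G0=G1|G3=1|0=1 G1=NOT G3=NOT 0=1 G2=G3|G0=0|1=1 G3=G4=0 G4=0(const) -> 11100
Fixed point reached at step 4: 11100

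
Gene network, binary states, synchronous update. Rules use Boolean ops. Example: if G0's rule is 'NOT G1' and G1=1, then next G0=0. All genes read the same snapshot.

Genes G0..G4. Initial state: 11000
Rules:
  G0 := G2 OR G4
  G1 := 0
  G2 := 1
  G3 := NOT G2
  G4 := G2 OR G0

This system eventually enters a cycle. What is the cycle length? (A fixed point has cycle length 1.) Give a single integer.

Answer: 1

Derivation:
Step 0: 11000
Step 1: G0=G2|G4=0|0=0 G1=0(const) G2=1(const) G3=NOT G2=NOT 0=1 G4=G2|G0=0|1=1 -> 00111
Step 2: G0=G2|G4=1|1=1 G1=0(const) G2=1(const) G3=NOT G2=NOT 1=0 G4=G2|G0=1|0=1 -> 10101
Step 3: G0=G2|G4=1|1=1 G1=0(const) G2=1(const) G3=NOT G2=NOT 1=0 G4=G2|G0=1|1=1 -> 10101
State from step 3 equals state from step 2 -> cycle length 1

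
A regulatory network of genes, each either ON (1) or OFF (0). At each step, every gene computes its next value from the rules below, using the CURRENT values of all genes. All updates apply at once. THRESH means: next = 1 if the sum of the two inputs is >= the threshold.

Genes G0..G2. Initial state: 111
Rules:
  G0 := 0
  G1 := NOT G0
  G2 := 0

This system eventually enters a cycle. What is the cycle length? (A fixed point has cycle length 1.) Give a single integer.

Answer: 1

Derivation:
Step 0: 111
Step 1: G0=0(const) G1=NOT G0=NOT 1=0 G2=0(const) -> 000
Step 2: G0=0(const) G1=NOT G0=NOT 0=1 G2=0(const) -> 010
Step 3: G0=0(const) G1=NOT G0=NOT 0=1 G2=0(const) -> 010
State from step 3 equals state from step 2 -> cycle length 1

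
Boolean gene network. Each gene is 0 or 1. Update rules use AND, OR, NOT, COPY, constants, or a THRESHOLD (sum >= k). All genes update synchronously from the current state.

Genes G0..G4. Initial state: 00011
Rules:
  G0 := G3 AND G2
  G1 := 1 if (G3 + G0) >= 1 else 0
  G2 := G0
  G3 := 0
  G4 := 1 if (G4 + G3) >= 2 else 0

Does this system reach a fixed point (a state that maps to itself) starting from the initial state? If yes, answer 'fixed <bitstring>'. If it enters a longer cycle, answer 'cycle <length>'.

Answer: fixed 00000

Derivation:
Step 0: 00011
Step 1: G0=G3&G2=1&0=0 G1=(1+0>=1)=1 G2=G0=0 G3=0(const) G4=(1+1>=2)=1 -> 01001
Step 2: G0=G3&G2=0&0=0 G1=(0+0>=1)=0 G2=G0=0 G3=0(const) G4=(1+0>=2)=0 -> 00000
Step 3: G0=G3&G2=0&0=0 G1=(0+0>=1)=0 G2=G0=0 G3=0(const) G4=(0+0>=2)=0 -> 00000
Fixed point reached at step 2: 00000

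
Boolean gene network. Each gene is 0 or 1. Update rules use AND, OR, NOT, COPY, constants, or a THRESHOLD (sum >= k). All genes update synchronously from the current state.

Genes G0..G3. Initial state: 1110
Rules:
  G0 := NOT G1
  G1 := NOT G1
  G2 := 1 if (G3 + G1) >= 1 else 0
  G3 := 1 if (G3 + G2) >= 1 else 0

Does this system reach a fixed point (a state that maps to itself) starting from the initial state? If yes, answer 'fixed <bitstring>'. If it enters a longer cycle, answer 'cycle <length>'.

Step 0: 1110
Step 1: G0=NOT G1=NOT 1=0 G1=NOT G1=NOT 1=0 G2=(0+1>=1)=1 G3=(0+1>=1)=1 -> 0011
Step 2: G0=NOT G1=NOT 0=1 G1=NOT G1=NOT 0=1 G2=(1+0>=1)=1 G3=(1+1>=1)=1 -> 1111
Step 3: G0=NOT G1=NOT 1=0 G1=NOT G1=NOT 1=0 G2=(1+1>=1)=1 G3=(1+1>=1)=1 -> 0011
Cycle of length 2 starting at step 1 -> no fixed point

Answer: cycle 2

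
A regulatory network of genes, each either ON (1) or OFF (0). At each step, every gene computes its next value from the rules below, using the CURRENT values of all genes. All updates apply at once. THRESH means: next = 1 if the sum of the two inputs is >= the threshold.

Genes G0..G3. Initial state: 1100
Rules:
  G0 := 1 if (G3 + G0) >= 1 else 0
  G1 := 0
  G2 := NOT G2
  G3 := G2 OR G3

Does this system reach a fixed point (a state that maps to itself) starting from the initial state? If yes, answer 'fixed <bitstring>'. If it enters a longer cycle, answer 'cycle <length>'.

Answer: cycle 2

Derivation:
Step 0: 1100
Step 1: G0=(0+1>=1)=1 G1=0(const) G2=NOT G2=NOT 0=1 G3=G2|G3=0|0=0 -> 1010
Step 2: G0=(0+1>=1)=1 G1=0(const) G2=NOT G2=NOT 1=0 G3=G2|G3=1|0=1 -> 1001
Step 3: G0=(1+1>=1)=1 G1=0(const) G2=NOT G2=NOT 0=1 G3=G2|G3=0|1=1 -> 1011
Step 4: G0=(1+1>=1)=1 G1=0(const) G2=NOT G2=NOT 1=0 G3=G2|G3=1|1=1 -> 1001
Cycle of length 2 starting at step 2 -> no fixed point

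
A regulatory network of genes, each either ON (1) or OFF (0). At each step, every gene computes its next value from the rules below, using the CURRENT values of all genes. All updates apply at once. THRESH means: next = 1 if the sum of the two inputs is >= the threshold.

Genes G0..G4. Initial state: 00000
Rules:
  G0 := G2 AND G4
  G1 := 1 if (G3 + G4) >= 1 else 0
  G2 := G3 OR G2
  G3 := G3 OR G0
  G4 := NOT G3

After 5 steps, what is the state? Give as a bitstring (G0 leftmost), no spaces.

Step 1: G0=G2&G4=0&0=0 G1=(0+0>=1)=0 G2=G3|G2=0|0=0 G3=G3|G0=0|0=0 G4=NOT G3=NOT 0=1 -> 00001
Step 2: G0=G2&G4=0&1=0 G1=(0+1>=1)=1 G2=G3|G2=0|0=0 G3=G3|G0=0|0=0 G4=NOT G3=NOT 0=1 -> 01001
Step 3: G0=G2&G4=0&1=0 G1=(0+1>=1)=1 G2=G3|G2=0|0=0 G3=G3|G0=0|0=0 G4=NOT G3=NOT 0=1 -> 01001
Step 4: G0=G2&G4=0&1=0 G1=(0+1>=1)=1 G2=G3|G2=0|0=0 G3=G3|G0=0|0=0 G4=NOT G3=NOT 0=1 -> 01001
Step 5: G0=G2&G4=0&1=0 G1=(0+1>=1)=1 G2=G3|G2=0|0=0 G3=G3|G0=0|0=0 G4=NOT G3=NOT 0=1 -> 01001

01001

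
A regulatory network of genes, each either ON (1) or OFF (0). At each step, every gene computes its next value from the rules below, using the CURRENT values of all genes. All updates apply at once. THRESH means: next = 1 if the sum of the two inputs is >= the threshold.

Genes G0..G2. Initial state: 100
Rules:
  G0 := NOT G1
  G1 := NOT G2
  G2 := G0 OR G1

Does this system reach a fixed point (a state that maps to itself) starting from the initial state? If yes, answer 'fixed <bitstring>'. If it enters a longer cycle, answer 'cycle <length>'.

Answer: cycle 3

Derivation:
Step 0: 100
Step 1: G0=NOT G1=NOT 0=1 G1=NOT G2=NOT 0=1 G2=G0|G1=1|0=1 -> 111
Step 2: G0=NOT G1=NOT 1=0 G1=NOT G2=NOT 1=0 G2=G0|G1=1|1=1 -> 001
Step 3: G0=NOT G1=NOT 0=1 G1=NOT G2=NOT 1=0 G2=G0|G1=0|0=0 -> 100
Cycle of length 3 starting at step 0 -> no fixed point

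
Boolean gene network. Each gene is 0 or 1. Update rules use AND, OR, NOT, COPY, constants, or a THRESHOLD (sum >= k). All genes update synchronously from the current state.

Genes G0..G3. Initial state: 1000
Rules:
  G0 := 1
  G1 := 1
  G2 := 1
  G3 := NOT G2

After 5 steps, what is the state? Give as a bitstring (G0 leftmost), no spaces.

Step 1: G0=1(const) G1=1(const) G2=1(const) G3=NOT G2=NOT 0=1 -> 1111
Step 2: G0=1(const) G1=1(const) G2=1(const) G3=NOT G2=NOT 1=0 -> 1110
Step 3: G0=1(const) G1=1(const) G2=1(const) G3=NOT G2=NOT 1=0 -> 1110
Step 4: G0=1(const) G1=1(const) G2=1(const) G3=NOT G2=NOT 1=0 -> 1110
Step 5: G0=1(const) G1=1(const) G2=1(const) G3=NOT G2=NOT 1=0 -> 1110

1110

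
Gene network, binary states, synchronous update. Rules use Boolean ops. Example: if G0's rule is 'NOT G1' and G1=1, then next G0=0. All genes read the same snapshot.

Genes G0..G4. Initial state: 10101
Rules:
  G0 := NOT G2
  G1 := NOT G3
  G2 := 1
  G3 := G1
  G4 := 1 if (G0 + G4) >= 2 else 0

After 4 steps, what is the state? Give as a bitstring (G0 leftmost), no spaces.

Step 1: G0=NOT G2=NOT 1=0 G1=NOT G3=NOT 0=1 G2=1(const) G3=G1=0 G4=(1+1>=2)=1 -> 01101
Step 2: G0=NOT G2=NOT 1=0 G1=NOT G3=NOT 0=1 G2=1(const) G3=G1=1 G4=(0+1>=2)=0 -> 01110
Step 3: G0=NOT G2=NOT 1=0 G1=NOT G3=NOT 1=0 G2=1(const) G3=G1=1 G4=(0+0>=2)=0 -> 00110
Step 4: G0=NOT G2=NOT 1=0 G1=NOT G3=NOT 1=0 G2=1(const) G3=G1=0 G4=(0+0>=2)=0 -> 00100

00100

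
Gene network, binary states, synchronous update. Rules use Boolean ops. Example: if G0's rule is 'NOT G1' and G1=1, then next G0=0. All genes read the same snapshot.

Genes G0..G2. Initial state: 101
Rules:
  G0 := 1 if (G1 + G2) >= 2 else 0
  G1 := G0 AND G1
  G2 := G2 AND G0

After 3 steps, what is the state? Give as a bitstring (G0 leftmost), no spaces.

Step 1: G0=(0+1>=2)=0 G1=G0&G1=1&0=0 G2=G2&G0=1&1=1 -> 001
Step 2: G0=(0+1>=2)=0 G1=G0&G1=0&0=0 G2=G2&G0=1&0=0 -> 000
Step 3: G0=(0+0>=2)=0 G1=G0&G1=0&0=0 G2=G2&G0=0&0=0 -> 000

000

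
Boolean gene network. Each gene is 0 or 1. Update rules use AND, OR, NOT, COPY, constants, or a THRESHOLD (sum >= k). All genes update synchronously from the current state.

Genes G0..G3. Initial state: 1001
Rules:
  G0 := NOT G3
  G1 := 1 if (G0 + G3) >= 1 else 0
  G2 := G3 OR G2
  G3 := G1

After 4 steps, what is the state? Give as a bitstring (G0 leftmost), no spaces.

Step 1: G0=NOT G3=NOT 1=0 G1=(1+1>=1)=1 G2=G3|G2=1|0=1 G3=G1=0 -> 0110
Step 2: G0=NOT G3=NOT 0=1 G1=(0+0>=1)=0 G2=G3|G2=0|1=1 G3=G1=1 -> 1011
Step 3: G0=NOT G3=NOT 1=0 G1=(1+1>=1)=1 G2=G3|G2=1|1=1 G3=G1=0 -> 0110
Step 4: G0=NOT G3=NOT 0=1 G1=(0+0>=1)=0 G2=G3|G2=0|1=1 G3=G1=1 -> 1011

1011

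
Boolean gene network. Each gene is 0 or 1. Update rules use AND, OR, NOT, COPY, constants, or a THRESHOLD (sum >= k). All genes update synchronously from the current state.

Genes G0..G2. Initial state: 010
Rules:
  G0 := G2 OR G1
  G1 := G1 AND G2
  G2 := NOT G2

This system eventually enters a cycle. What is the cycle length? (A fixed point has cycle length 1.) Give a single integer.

Answer: 2

Derivation:
Step 0: 010
Step 1: G0=G2|G1=0|1=1 G1=G1&G2=1&0=0 G2=NOT G2=NOT 0=1 -> 101
Step 2: G0=G2|G1=1|0=1 G1=G1&G2=0&1=0 G2=NOT G2=NOT 1=0 -> 100
Step 3: G0=G2|G1=0|0=0 G1=G1&G2=0&0=0 G2=NOT G2=NOT 0=1 -> 001
Step 4: G0=G2|G1=1|0=1 G1=G1&G2=0&1=0 G2=NOT G2=NOT 1=0 -> 100
State from step 4 equals state from step 2 -> cycle length 2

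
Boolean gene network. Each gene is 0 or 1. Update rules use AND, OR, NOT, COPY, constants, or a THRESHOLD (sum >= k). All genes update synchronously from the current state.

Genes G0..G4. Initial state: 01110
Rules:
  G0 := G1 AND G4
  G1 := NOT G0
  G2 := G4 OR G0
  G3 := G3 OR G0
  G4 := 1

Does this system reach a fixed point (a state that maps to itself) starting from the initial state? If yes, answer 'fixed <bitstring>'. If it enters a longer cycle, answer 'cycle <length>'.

Step 0: 01110
Step 1: G0=G1&G4=1&0=0 G1=NOT G0=NOT 0=1 G2=G4|G0=0|0=0 G3=G3|G0=1|0=1 G4=1(const) -> 01011
Step 2: G0=G1&G4=1&1=1 G1=NOT G0=NOT 0=1 G2=G4|G0=1|0=1 G3=G3|G0=1|0=1 G4=1(const) -> 11111
Step 3: G0=G1&G4=1&1=1 G1=NOT G0=NOT 1=0 G2=G4|G0=1|1=1 G3=G3|G0=1|1=1 G4=1(const) -> 10111
Step 4: G0=G1&G4=0&1=0 G1=NOT G0=NOT 1=0 G2=G4|G0=1|1=1 G3=G3|G0=1|1=1 G4=1(const) -> 00111
Step 5: G0=G1&G4=0&1=0 G1=NOT G0=NOT 0=1 G2=G4|G0=1|0=1 G3=G3|G0=1|0=1 G4=1(const) -> 01111
Step 6: G0=G1&G4=1&1=1 G1=NOT G0=NOT 0=1 G2=G4|G0=1|0=1 G3=G3|G0=1|0=1 G4=1(const) -> 11111
Cycle of length 4 starting at step 2 -> no fixed point

Answer: cycle 4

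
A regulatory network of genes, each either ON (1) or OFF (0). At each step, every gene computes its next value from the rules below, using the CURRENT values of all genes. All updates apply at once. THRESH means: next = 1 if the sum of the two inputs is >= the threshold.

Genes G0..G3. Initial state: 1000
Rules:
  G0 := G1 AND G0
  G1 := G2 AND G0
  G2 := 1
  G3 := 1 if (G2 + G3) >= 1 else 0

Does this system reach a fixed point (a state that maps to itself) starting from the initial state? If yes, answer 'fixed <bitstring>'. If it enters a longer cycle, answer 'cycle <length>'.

Step 0: 1000
Step 1: G0=G1&G0=0&1=0 G1=G2&G0=0&1=0 G2=1(const) G3=(0+0>=1)=0 -> 0010
Step 2: G0=G1&G0=0&0=0 G1=G2&G0=1&0=0 G2=1(const) G3=(1+0>=1)=1 -> 0011
Step 3: G0=G1&G0=0&0=0 G1=G2&G0=1&0=0 G2=1(const) G3=(1+1>=1)=1 -> 0011
Fixed point reached at step 2: 0011

Answer: fixed 0011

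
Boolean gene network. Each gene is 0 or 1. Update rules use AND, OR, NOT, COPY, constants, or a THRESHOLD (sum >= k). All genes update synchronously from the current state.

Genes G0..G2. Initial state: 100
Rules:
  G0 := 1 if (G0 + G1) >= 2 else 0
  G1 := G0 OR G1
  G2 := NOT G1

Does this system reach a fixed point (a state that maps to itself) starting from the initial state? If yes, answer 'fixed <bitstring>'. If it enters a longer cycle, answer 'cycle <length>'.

Answer: fixed 010

Derivation:
Step 0: 100
Step 1: G0=(1+0>=2)=0 G1=G0|G1=1|0=1 G2=NOT G1=NOT 0=1 -> 011
Step 2: G0=(0+1>=2)=0 G1=G0|G1=0|1=1 G2=NOT G1=NOT 1=0 -> 010
Step 3: G0=(0+1>=2)=0 G1=G0|G1=0|1=1 G2=NOT G1=NOT 1=0 -> 010
Fixed point reached at step 2: 010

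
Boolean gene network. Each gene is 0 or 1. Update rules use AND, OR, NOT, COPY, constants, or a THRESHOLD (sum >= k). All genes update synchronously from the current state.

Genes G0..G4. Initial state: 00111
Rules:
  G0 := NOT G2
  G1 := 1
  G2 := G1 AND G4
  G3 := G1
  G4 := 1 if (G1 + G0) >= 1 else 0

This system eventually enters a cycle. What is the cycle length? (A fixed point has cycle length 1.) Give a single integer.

Answer: 1

Derivation:
Step 0: 00111
Step 1: G0=NOT G2=NOT 1=0 G1=1(const) G2=G1&G4=0&1=0 G3=G1=0 G4=(0+0>=1)=0 -> 01000
Step 2: G0=NOT G2=NOT 0=1 G1=1(const) G2=G1&G4=1&0=0 G3=G1=1 G4=(1+0>=1)=1 -> 11011
Step 3: G0=NOT G2=NOT 0=1 G1=1(const) G2=G1&G4=1&1=1 G3=G1=1 G4=(1+1>=1)=1 -> 11111
Step 4: G0=NOT G2=NOT 1=0 G1=1(const) G2=G1&G4=1&1=1 G3=G1=1 G4=(1+1>=1)=1 -> 01111
Step 5: G0=NOT G2=NOT 1=0 G1=1(const) G2=G1&G4=1&1=1 G3=G1=1 G4=(1+0>=1)=1 -> 01111
State from step 5 equals state from step 4 -> cycle length 1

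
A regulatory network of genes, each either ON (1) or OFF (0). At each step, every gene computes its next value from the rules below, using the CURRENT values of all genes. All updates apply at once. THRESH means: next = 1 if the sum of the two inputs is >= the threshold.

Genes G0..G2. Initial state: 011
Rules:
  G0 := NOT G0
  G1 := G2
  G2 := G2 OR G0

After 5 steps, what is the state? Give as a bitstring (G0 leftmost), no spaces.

Step 1: G0=NOT G0=NOT 0=1 G1=G2=1 G2=G2|G0=1|0=1 -> 111
Step 2: G0=NOT G0=NOT 1=0 G1=G2=1 G2=G2|G0=1|1=1 -> 011
Step 3: G0=NOT G0=NOT 0=1 G1=G2=1 G2=G2|G0=1|0=1 -> 111
Step 4: G0=NOT G0=NOT 1=0 G1=G2=1 G2=G2|G0=1|1=1 -> 011
Step 5: G0=NOT G0=NOT 0=1 G1=G2=1 G2=G2|G0=1|0=1 -> 111

111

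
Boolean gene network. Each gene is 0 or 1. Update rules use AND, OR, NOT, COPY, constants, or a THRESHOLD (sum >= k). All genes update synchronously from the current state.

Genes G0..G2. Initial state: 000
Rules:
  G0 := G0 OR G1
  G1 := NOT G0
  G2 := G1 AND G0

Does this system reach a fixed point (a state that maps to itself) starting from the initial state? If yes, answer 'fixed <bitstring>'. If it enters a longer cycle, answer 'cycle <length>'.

Answer: fixed 100

Derivation:
Step 0: 000
Step 1: G0=G0|G1=0|0=0 G1=NOT G0=NOT 0=1 G2=G1&G0=0&0=0 -> 010
Step 2: G0=G0|G1=0|1=1 G1=NOT G0=NOT 0=1 G2=G1&G0=1&0=0 -> 110
Step 3: G0=G0|G1=1|1=1 G1=NOT G0=NOT 1=0 G2=G1&G0=1&1=1 -> 101
Step 4: G0=G0|G1=1|0=1 G1=NOT G0=NOT 1=0 G2=G1&G0=0&1=0 -> 100
Step 5: G0=G0|G1=1|0=1 G1=NOT G0=NOT 1=0 G2=G1&G0=0&1=0 -> 100
Fixed point reached at step 4: 100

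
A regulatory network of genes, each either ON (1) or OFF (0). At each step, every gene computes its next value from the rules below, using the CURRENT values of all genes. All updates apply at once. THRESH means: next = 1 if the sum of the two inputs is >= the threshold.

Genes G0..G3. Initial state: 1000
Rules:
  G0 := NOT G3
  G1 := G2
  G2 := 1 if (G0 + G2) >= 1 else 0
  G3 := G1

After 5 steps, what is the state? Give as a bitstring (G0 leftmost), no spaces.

Step 1: G0=NOT G3=NOT 0=1 G1=G2=0 G2=(1+0>=1)=1 G3=G1=0 -> 1010
Step 2: G0=NOT G3=NOT 0=1 G1=G2=1 G2=(1+1>=1)=1 G3=G1=0 -> 1110
Step 3: G0=NOT G3=NOT 0=1 G1=G2=1 G2=(1+1>=1)=1 G3=G1=1 -> 1111
Step 4: G0=NOT G3=NOT 1=0 G1=G2=1 G2=(1+1>=1)=1 G3=G1=1 -> 0111
Step 5: G0=NOT G3=NOT 1=0 G1=G2=1 G2=(0+1>=1)=1 G3=G1=1 -> 0111

0111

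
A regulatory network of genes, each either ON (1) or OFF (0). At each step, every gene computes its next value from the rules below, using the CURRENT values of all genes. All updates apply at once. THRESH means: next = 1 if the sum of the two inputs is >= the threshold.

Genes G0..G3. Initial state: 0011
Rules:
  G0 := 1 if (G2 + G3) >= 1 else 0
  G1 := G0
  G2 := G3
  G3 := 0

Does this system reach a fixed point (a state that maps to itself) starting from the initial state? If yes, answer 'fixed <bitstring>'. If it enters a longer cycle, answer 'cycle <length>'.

Answer: fixed 0000

Derivation:
Step 0: 0011
Step 1: G0=(1+1>=1)=1 G1=G0=0 G2=G3=1 G3=0(const) -> 1010
Step 2: G0=(1+0>=1)=1 G1=G0=1 G2=G3=0 G3=0(const) -> 1100
Step 3: G0=(0+0>=1)=0 G1=G0=1 G2=G3=0 G3=0(const) -> 0100
Step 4: G0=(0+0>=1)=0 G1=G0=0 G2=G3=0 G3=0(const) -> 0000
Step 5: G0=(0+0>=1)=0 G1=G0=0 G2=G3=0 G3=0(const) -> 0000
Fixed point reached at step 4: 0000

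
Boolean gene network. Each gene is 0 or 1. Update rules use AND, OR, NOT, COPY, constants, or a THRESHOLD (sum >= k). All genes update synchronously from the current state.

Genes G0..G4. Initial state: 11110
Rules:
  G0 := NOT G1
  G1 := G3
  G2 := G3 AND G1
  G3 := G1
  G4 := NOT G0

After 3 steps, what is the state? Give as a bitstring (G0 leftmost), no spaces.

Step 1: G0=NOT G1=NOT 1=0 G1=G3=1 G2=G3&G1=1&1=1 G3=G1=1 G4=NOT G0=NOT 1=0 -> 01110
Step 2: G0=NOT G1=NOT 1=0 G1=G3=1 G2=G3&G1=1&1=1 G3=G1=1 G4=NOT G0=NOT 0=1 -> 01111
Step 3: G0=NOT G1=NOT 1=0 G1=G3=1 G2=G3&G1=1&1=1 G3=G1=1 G4=NOT G0=NOT 0=1 -> 01111

01111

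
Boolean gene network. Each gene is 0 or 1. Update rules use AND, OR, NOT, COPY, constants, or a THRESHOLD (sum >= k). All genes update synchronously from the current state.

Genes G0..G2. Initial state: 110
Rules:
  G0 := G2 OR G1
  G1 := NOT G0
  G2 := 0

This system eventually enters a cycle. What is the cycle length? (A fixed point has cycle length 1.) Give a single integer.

Answer: 4

Derivation:
Step 0: 110
Step 1: G0=G2|G1=0|1=1 G1=NOT G0=NOT 1=0 G2=0(const) -> 100
Step 2: G0=G2|G1=0|0=0 G1=NOT G0=NOT 1=0 G2=0(const) -> 000
Step 3: G0=G2|G1=0|0=0 G1=NOT G0=NOT 0=1 G2=0(const) -> 010
Step 4: G0=G2|G1=0|1=1 G1=NOT G0=NOT 0=1 G2=0(const) -> 110
State from step 4 equals state from step 0 -> cycle length 4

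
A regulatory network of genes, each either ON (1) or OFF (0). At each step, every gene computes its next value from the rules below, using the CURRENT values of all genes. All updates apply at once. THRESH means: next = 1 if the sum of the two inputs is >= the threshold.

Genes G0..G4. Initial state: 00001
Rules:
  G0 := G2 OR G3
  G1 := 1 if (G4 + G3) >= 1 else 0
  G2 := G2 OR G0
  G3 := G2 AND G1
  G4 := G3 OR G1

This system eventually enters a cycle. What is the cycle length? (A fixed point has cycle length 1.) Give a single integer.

Step 0: 00001
Step 1: G0=G2|G3=0|0=0 G1=(1+0>=1)=1 G2=G2|G0=0|0=0 G3=G2&G1=0&0=0 G4=G3|G1=0|0=0 -> 01000
Step 2: G0=G2|G3=0|0=0 G1=(0+0>=1)=0 G2=G2|G0=0|0=0 G3=G2&G1=0&1=0 G4=G3|G1=0|1=1 -> 00001
State from step 2 equals state from step 0 -> cycle length 2

Answer: 2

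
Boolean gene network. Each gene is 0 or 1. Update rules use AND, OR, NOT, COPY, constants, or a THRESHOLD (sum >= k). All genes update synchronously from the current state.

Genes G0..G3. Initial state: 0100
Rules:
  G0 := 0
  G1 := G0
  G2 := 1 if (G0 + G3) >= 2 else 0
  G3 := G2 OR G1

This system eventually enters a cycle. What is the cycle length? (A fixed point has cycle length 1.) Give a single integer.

Answer: 1

Derivation:
Step 0: 0100
Step 1: G0=0(const) G1=G0=0 G2=(0+0>=2)=0 G3=G2|G1=0|1=1 -> 0001
Step 2: G0=0(const) G1=G0=0 G2=(0+1>=2)=0 G3=G2|G1=0|0=0 -> 0000
Step 3: G0=0(const) G1=G0=0 G2=(0+0>=2)=0 G3=G2|G1=0|0=0 -> 0000
State from step 3 equals state from step 2 -> cycle length 1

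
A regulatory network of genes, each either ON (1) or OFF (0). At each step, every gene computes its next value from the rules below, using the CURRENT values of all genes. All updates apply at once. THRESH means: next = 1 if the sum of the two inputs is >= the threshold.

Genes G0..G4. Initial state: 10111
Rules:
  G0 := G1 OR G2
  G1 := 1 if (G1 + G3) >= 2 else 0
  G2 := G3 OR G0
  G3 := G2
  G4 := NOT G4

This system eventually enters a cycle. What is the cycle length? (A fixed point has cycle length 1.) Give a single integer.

Answer: 2

Derivation:
Step 0: 10111
Step 1: G0=G1|G2=0|1=1 G1=(0+1>=2)=0 G2=G3|G0=1|1=1 G3=G2=1 G4=NOT G4=NOT 1=0 -> 10110
Step 2: G0=G1|G2=0|1=1 G1=(0+1>=2)=0 G2=G3|G0=1|1=1 G3=G2=1 G4=NOT G4=NOT 0=1 -> 10111
State from step 2 equals state from step 0 -> cycle length 2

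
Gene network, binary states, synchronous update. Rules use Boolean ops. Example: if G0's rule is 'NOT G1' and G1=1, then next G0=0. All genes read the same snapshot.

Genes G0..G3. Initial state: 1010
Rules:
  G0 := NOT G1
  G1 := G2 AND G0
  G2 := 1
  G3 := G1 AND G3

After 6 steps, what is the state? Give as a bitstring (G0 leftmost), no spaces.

Step 1: G0=NOT G1=NOT 0=1 G1=G2&G0=1&1=1 G2=1(const) G3=G1&G3=0&0=0 -> 1110
Step 2: G0=NOT G1=NOT 1=0 G1=G2&G0=1&1=1 G2=1(const) G3=G1&G3=1&0=0 -> 0110
Step 3: G0=NOT G1=NOT 1=0 G1=G2&G0=1&0=0 G2=1(const) G3=G1&G3=1&0=0 -> 0010
Step 4: G0=NOT G1=NOT 0=1 G1=G2&G0=1&0=0 G2=1(const) G3=G1&G3=0&0=0 -> 1010
Step 5: G0=NOT G1=NOT 0=1 G1=G2&G0=1&1=1 G2=1(const) G3=G1&G3=0&0=0 -> 1110
Step 6: G0=NOT G1=NOT 1=0 G1=G2&G0=1&1=1 G2=1(const) G3=G1&G3=1&0=0 -> 0110

0110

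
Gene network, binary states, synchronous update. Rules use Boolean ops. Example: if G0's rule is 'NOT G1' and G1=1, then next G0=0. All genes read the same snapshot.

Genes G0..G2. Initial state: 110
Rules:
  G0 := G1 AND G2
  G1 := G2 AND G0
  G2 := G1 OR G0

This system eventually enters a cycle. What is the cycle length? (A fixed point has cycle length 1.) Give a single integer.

Answer: 1

Derivation:
Step 0: 110
Step 1: G0=G1&G2=1&0=0 G1=G2&G0=0&1=0 G2=G1|G0=1|1=1 -> 001
Step 2: G0=G1&G2=0&1=0 G1=G2&G0=1&0=0 G2=G1|G0=0|0=0 -> 000
Step 3: G0=G1&G2=0&0=0 G1=G2&G0=0&0=0 G2=G1|G0=0|0=0 -> 000
State from step 3 equals state from step 2 -> cycle length 1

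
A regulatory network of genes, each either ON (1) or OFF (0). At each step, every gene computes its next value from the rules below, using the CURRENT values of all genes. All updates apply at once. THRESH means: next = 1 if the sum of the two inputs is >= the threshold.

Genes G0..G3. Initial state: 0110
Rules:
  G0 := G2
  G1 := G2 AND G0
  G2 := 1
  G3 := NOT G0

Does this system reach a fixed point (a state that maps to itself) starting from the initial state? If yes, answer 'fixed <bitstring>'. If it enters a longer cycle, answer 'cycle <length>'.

Answer: fixed 1110

Derivation:
Step 0: 0110
Step 1: G0=G2=1 G1=G2&G0=1&0=0 G2=1(const) G3=NOT G0=NOT 0=1 -> 1011
Step 2: G0=G2=1 G1=G2&G0=1&1=1 G2=1(const) G3=NOT G0=NOT 1=0 -> 1110
Step 3: G0=G2=1 G1=G2&G0=1&1=1 G2=1(const) G3=NOT G0=NOT 1=0 -> 1110
Fixed point reached at step 2: 1110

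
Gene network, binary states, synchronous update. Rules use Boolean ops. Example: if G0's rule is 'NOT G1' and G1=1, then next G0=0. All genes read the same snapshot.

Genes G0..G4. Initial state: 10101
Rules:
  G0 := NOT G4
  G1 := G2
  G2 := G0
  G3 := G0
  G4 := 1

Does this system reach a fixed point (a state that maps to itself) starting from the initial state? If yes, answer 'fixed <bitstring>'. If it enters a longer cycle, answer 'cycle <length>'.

Step 0: 10101
Step 1: G0=NOT G4=NOT 1=0 G1=G2=1 G2=G0=1 G3=G0=1 G4=1(const) -> 01111
Step 2: G0=NOT G4=NOT 1=0 G1=G2=1 G2=G0=0 G3=G0=0 G4=1(const) -> 01001
Step 3: G0=NOT G4=NOT 1=0 G1=G2=0 G2=G0=0 G3=G0=0 G4=1(const) -> 00001
Step 4: G0=NOT G4=NOT 1=0 G1=G2=0 G2=G0=0 G3=G0=0 G4=1(const) -> 00001
Fixed point reached at step 3: 00001

Answer: fixed 00001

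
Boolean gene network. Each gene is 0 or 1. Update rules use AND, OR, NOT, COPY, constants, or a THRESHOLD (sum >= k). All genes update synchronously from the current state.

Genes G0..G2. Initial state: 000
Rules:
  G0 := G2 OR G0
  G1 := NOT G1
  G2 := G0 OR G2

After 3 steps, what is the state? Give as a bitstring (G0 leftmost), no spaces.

Step 1: G0=G2|G0=0|0=0 G1=NOT G1=NOT 0=1 G2=G0|G2=0|0=0 -> 010
Step 2: G0=G2|G0=0|0=0 G1=NOT G1=NOT 1=0 G2=G0|G2=0|0=0 -> 000
Step 3: G0=G2|G0=0|0=0 G1=NOT G1=NOT 0=1 G2=G0|G2=0|0=0 -> 010

010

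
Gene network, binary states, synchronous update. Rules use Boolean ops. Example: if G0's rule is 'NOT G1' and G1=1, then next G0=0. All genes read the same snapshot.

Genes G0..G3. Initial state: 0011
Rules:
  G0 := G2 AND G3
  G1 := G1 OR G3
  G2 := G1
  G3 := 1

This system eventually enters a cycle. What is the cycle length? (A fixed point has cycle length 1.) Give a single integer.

Step 0: 0011
Step 1: G0=G2&G3=1&1=1 G1=G1|G3=0|1=1 G2=G1=0 G3=1(const) -> 1101
Step 2: G0=G2&G3=0&1=0 G1=G1|G3=1|1=1 G2=G1=1 G3=1(const) -> 0111
Step 3: G0=G2&G3=1&1=1 G1=G1|G3=1|1=1 G2=G1=1 G3=1(const) -> 1111
Step 4: G0=G2&G3=1&1=1 G1=G1|G3=1|1=1 G2=G1=1 G3=1(const) -> 1111
State from step 4 equals state from step 3 -> cycle length 1

Answer: 1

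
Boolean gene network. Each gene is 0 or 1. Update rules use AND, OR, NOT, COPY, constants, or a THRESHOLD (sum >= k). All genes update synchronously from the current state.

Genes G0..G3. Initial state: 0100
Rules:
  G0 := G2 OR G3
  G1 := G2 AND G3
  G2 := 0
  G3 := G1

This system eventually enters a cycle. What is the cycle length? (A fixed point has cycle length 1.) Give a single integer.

Step 0: 0100
Step 1: G0=G2|G3=0|0=0 G1=G2&G3=0&0=0 G2=0(const) G3=G1=1 -> 0001
Step 2: G0=G2|G3=0|1=1 G1=G2&G3=0&1=0 G2=0(const) G3=G1=0 -> 1000
Step 3: G0=G2|G3=0|0=0 G1=G2&G3=0&0=0 G2=0(const) G3=G1=0 -> 0000
Step 4: G0=G2|G3=0|0=0 G1=G2&G3=0&0=0 G2=0(const) G3=G1=0 -> 0000
State from step 4 equals state from step 3 -> cycle length 1

Answer: 1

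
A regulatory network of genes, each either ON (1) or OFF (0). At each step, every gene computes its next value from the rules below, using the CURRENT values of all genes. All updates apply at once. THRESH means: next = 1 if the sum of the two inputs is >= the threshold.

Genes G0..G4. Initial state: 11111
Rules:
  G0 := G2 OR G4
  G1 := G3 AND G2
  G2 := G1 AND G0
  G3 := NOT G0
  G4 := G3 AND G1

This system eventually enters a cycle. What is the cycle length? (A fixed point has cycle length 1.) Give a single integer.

Answer: 1

Derivation:
Step 0: 11111
Step 1: G0=G2|G4=1|1=1 G1=G3&G2=1&1=1 G2=G1&G0=1&1=1 G3=NOT G0=NOT 1=0 G4=G3&G1=1&1=1 -> 11101
Step 2: G0=G2|G4=1|1=1 G1=G3&G2=0&1=0 G2=G1&G0=1&1=1 G3=NOT G0=NOT 1=0 G4=G3&G1=0&1=0 -> 10100
Step 3: G0=G2|G4=1|0=1 G1=G3&G2=0&1=0 G2=G1&G0=0&1=0 G3=NOT G0=NOT 1=0 G4=G3&G1=0&0=0 -> 10000
Step 4: G0=G2|G4=0|0=0 G1=G3&G2=0&0=0 G2=G1&G0=0&1=0 G3=NOT G0=NOT 1=0 G4=G3&G1=0&0=0 -> 00000
Step 5: G0=G2|G4=0|0=0 G1=G3&G2=0&0=0 G2=G1&G0=0&0=0 G3=NOT G0=NOT 0=1 G4=G3&G1=0&0=0 -> 00010
Step 6: G0=G2|G4=0|0=0 G1=G3&G2=1&0=0 G2=G1&G0=0&0=0 G3=NOT G0=NOT 0=1 G4=G3&G1=1&0=0 -> 00010
State from step 6 equals state from step 5 -> cycle length 1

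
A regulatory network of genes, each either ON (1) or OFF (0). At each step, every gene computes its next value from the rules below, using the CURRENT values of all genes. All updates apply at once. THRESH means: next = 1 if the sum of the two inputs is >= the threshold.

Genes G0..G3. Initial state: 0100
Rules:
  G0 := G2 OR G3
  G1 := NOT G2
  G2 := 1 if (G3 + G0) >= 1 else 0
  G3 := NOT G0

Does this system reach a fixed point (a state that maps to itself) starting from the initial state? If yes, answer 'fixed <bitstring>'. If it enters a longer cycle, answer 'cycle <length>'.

Step 0: 0100
Step 1: G0=G2|G3=0|0=0 G1=NOT G2=NOT 0=1 G2=(0+0>=1)=0 G3=NOT G0=NOT 0=1 -> 0101
Step 2: G0=G2|G3=0|1=1 G1=NOT G2=NOT 0=1 G2=(1+0>=1)=1 G3=NOT G0=NOT 0=1 -> 1111
Step 3: G0=G2|G3=1|1=1 G1=NOT G2=NOT 1=0 G2=(1+1>=1)=1 G3=NOT G0=NOT 1=0 -> 1010
Step 4: G0=G2|G3=1|0=1 G1=NOT G2=NOT 1=0 G2=(0+1>=1)=1 G3=NOT G0=NOT 1=0 -> 1010
Fixed point reached at step 3: 1010

Answer: fixed 1010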